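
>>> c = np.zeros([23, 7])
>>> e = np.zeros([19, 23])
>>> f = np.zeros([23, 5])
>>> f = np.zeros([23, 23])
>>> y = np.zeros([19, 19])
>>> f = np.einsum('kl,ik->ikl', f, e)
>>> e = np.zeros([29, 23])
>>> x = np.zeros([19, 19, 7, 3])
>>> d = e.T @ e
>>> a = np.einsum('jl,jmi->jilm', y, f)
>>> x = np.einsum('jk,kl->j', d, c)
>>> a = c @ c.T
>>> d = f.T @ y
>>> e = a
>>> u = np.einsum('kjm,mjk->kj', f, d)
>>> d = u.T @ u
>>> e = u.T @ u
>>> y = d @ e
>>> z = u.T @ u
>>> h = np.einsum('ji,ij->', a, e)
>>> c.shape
(23, 7)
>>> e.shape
(23, 23)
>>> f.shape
(19, 23, 23)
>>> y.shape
(23, 23)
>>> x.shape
(23,)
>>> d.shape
(23, 23)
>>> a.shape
(23, 23)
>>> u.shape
(19, 23)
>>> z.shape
(23, 23)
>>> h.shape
()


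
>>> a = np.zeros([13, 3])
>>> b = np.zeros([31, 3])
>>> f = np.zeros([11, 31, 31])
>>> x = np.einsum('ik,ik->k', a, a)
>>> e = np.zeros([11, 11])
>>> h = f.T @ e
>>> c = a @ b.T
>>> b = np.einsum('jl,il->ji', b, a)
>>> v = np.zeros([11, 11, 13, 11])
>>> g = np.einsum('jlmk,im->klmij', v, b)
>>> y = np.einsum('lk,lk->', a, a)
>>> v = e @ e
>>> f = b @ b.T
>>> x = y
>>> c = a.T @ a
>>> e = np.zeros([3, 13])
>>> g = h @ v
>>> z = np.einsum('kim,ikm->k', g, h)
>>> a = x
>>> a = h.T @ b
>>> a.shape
(11, 31, 13)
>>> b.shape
(31, 13)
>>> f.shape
(31, 31)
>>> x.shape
()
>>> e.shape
(3, 13)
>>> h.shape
(31, 31, 11)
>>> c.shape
(3, 3)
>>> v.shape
(11, 11)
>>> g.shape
(31, 31, 11)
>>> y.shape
()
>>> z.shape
(31,)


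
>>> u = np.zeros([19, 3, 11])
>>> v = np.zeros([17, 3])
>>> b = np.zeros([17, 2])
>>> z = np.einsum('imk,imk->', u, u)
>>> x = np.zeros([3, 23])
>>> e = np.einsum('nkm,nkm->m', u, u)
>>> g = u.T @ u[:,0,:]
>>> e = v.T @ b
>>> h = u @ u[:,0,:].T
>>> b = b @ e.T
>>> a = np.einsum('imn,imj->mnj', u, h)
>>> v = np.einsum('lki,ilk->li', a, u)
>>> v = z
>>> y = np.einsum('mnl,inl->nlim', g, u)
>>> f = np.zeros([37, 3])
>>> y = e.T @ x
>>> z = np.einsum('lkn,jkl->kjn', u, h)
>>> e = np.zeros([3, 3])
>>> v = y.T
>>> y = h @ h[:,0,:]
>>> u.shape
(19, 3, 11)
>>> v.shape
(23, 2)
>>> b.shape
(17, 3)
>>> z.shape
(3, 19, 11)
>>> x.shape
(3, 23)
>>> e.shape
(3, 3)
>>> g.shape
(11, 3, 11)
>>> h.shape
(19, 3, 19)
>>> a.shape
(3, 11, 19)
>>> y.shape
(19, 3, 19)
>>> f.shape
(37, 3)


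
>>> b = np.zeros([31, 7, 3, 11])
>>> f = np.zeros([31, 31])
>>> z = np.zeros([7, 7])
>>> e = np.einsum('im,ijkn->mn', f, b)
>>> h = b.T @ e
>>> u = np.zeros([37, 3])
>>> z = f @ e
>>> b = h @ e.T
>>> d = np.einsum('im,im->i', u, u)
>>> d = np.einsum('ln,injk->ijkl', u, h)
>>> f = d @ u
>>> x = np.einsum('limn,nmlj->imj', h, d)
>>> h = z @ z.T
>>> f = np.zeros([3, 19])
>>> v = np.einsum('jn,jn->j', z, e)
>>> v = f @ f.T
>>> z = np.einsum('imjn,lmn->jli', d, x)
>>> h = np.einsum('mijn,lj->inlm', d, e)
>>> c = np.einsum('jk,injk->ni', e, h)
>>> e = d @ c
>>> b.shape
(11, 3, 7, 31)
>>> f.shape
(3, 19)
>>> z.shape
(11, 3, 11)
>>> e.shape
(11, 7, 11, 7)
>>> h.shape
(7, 37, 31, 11)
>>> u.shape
(37, 3)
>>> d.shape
(11, 7, 11, 37)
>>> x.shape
(3, 7, 37)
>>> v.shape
(3, 3)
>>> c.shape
(37, 7)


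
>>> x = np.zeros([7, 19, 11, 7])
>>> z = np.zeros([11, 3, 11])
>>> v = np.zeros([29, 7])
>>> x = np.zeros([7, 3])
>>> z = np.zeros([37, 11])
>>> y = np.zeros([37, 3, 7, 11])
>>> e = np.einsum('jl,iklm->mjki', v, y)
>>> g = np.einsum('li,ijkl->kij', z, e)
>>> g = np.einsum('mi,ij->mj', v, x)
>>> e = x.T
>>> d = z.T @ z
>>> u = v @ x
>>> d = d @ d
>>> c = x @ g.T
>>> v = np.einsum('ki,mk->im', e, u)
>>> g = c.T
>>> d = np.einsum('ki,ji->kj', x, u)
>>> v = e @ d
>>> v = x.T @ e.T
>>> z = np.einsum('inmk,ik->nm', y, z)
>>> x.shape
(7, 3)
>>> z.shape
(3, 7)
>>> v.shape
(3, 3)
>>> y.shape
(37, 3, 7, 11)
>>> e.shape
(3, 7)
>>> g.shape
(29, 7)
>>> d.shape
(7, 29)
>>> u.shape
(29, 3)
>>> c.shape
(7, 29)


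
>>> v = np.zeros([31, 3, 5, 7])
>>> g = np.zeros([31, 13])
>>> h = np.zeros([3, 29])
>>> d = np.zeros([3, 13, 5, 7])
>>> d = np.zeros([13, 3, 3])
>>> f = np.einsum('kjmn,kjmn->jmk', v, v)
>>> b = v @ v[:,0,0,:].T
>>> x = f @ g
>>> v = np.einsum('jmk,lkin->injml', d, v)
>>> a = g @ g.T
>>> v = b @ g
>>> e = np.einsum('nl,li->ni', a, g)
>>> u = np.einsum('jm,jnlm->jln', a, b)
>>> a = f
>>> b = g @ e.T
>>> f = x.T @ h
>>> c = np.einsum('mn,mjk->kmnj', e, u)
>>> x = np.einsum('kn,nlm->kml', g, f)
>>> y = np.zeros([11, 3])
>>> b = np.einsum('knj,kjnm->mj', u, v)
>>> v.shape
(31, 3, 5, 13)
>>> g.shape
(31, 13)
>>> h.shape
(3, 29)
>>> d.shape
(13, 3, 3)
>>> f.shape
(13, 5, 29)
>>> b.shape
(13, 3)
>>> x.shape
(31, 29, 5)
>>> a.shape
(3, 5, 31)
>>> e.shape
(31, 13)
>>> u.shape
(31, 5, 3)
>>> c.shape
(3, 31, 13, 5)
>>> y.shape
(11, 3)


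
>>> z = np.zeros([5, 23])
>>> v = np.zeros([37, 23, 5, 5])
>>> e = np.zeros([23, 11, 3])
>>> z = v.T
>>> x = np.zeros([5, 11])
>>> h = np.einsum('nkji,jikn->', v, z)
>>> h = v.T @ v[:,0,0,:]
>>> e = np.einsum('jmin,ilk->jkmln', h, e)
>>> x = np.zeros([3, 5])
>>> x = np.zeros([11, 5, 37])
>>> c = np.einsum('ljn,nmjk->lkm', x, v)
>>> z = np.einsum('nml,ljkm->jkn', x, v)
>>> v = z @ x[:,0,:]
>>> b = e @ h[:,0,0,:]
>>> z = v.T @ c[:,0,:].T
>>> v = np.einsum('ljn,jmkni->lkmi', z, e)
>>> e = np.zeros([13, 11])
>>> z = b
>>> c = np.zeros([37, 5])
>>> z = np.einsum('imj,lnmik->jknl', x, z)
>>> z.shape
(37, 5, 3, 5)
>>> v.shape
(37, 5, 3, 5)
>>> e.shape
(13, 11)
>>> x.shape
(11, 5, 37)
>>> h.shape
(5, 5, 23, 5)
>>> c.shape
(37, 5)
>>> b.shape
(5, 3, 5, 11, 5)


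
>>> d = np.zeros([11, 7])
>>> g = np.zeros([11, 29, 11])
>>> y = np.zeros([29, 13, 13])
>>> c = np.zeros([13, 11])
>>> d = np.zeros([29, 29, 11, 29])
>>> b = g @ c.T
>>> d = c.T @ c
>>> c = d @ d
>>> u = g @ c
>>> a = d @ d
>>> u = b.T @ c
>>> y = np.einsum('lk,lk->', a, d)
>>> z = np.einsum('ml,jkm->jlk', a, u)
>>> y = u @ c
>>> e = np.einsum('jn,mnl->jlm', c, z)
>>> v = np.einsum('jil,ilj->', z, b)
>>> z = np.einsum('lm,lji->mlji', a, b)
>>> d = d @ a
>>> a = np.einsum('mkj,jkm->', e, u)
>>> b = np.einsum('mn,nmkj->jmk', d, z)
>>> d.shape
(11, 11)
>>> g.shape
(11, 29, 11)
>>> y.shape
(13, 29, 11)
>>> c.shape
(11, 11)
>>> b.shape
(13, 11, 29)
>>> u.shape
(13, 29, 11)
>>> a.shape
()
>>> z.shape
(11, 11, 29, 13)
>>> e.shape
(11, 29, 13)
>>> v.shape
()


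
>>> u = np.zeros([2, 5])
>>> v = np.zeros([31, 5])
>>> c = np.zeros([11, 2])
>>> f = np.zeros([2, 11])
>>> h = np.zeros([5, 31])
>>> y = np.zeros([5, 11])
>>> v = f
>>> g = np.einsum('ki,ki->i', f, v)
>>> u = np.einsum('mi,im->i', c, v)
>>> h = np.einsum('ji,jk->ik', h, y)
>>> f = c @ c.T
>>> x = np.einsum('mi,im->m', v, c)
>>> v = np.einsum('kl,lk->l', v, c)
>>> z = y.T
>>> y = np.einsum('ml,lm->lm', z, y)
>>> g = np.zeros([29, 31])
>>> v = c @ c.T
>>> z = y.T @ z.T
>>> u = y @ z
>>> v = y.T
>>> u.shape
(5, 11)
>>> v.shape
(11, 5)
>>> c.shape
(11, 2)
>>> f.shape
(11, 11)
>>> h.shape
(31, 11)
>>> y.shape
(5, 11)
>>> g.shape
(29, 31)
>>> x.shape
(2,)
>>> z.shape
(11, 11)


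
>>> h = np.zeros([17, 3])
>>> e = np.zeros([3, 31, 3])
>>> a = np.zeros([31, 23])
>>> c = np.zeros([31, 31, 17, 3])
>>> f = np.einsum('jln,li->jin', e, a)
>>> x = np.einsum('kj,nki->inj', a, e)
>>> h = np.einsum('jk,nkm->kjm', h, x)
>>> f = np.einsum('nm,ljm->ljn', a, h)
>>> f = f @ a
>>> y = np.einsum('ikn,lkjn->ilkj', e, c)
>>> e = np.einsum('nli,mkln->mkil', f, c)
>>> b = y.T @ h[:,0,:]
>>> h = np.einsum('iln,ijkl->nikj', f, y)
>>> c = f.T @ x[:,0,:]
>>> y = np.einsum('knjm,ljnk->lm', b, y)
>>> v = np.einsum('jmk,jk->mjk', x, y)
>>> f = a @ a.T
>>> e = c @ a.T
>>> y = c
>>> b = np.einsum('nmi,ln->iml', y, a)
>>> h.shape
(23, 3, 31, 31)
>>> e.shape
(23, 17, 31)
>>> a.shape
(31, 23)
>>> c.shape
(23, 17, 23)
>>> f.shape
(31, 31)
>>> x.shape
(3, 3, 23)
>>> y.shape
(23, 17, 23)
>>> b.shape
(23, 17, 31)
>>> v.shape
(3, 3, 23)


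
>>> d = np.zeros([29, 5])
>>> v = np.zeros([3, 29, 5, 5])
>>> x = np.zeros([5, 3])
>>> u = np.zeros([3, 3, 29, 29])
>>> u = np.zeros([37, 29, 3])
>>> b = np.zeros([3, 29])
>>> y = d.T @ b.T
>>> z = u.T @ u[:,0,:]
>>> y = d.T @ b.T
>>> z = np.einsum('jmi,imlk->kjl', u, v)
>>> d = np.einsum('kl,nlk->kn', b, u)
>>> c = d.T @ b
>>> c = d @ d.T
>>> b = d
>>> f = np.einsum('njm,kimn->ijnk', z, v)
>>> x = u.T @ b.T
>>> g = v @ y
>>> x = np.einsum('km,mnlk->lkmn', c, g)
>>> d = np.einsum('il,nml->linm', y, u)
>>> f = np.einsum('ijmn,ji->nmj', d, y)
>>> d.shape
(3, 5, 37, 29)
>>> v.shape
(3, 29, 5, 5)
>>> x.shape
(5, 3, 3, 29)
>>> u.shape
(37, 29, 3)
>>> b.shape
(3, 37)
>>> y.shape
(5, 3)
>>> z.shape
(5, 37, 5)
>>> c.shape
(3, 3)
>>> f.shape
(29, 37, 5)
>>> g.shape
(3, 29, 5, 3)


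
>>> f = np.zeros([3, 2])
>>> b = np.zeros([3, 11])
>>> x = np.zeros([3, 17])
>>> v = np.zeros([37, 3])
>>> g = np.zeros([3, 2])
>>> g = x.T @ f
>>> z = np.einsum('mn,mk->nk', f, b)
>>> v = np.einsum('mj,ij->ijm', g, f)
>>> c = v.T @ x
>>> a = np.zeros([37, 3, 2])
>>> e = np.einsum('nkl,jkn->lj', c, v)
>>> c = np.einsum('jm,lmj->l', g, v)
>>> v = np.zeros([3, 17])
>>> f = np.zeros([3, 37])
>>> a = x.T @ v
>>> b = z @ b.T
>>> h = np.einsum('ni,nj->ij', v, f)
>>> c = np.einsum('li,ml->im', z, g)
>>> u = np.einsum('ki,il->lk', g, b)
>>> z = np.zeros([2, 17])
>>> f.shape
(3, 37)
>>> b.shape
(2, 3)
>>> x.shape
(3, 17)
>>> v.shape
(3, 17)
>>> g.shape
(17, 2)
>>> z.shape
(2, 17)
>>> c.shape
(11, 17)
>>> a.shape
(17, 17)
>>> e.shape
(17, 3)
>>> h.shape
(17, 37)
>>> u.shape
(3, 17)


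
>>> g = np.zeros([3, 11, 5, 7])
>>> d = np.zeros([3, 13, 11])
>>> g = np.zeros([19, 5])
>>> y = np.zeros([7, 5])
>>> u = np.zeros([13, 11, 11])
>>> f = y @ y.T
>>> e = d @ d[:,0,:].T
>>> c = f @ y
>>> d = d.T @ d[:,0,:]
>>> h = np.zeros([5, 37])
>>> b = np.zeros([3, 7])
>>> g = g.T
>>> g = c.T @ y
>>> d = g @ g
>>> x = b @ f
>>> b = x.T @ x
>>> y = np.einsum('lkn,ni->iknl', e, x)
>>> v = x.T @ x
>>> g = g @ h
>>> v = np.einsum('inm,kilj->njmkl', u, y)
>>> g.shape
(5, 37)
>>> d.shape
(5, 5)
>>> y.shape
(7, 13, 3, 3)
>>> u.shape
(13, 11, 11)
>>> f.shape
(7, 7)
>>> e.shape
(3, 13, 3)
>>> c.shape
(7, 5)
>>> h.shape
(5, 37)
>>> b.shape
(7, 7)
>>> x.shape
(3, 7)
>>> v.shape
(11, 3, 11, 7, 3)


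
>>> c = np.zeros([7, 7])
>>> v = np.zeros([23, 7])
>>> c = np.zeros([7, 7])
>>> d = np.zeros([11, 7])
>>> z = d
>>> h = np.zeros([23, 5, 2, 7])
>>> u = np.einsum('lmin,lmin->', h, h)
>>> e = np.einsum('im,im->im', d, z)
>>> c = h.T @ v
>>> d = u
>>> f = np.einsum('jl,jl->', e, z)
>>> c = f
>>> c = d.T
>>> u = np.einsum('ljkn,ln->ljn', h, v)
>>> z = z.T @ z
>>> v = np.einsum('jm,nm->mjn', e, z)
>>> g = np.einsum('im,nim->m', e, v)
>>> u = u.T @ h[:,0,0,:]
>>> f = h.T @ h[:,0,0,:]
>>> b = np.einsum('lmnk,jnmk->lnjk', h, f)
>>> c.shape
()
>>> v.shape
(7, 11, 7)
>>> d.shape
()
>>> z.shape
(7, 7)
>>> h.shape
(23, 5, 2, 7)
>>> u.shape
(7, 5, 7)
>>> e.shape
(11, 7)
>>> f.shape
(7, 2, 5, 7)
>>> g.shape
(7,)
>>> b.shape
(23, 2, 7, 7)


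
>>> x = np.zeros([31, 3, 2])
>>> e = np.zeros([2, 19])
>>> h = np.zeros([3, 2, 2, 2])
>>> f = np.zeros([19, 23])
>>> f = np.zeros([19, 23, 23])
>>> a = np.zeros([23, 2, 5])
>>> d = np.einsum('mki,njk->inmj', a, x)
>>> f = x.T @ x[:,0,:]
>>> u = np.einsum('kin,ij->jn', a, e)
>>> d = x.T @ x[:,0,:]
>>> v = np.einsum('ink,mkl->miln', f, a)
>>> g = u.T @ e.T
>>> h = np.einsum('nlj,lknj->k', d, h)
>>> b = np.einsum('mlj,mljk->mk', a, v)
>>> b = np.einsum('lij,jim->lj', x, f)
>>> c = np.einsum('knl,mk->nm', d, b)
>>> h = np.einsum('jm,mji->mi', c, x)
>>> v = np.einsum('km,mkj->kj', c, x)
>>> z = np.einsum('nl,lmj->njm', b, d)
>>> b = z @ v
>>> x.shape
(31, 3, 2)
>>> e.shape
(2, 19)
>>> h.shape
(31, 2)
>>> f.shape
(2, 3, 2)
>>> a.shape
(23, 2, 5)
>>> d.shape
(2, 3, 2)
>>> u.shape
(19, 5)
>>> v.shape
(3, 2)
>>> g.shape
(5, 2)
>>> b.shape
(31, 2, 2)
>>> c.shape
(3, 31)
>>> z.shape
(31, 2, 3)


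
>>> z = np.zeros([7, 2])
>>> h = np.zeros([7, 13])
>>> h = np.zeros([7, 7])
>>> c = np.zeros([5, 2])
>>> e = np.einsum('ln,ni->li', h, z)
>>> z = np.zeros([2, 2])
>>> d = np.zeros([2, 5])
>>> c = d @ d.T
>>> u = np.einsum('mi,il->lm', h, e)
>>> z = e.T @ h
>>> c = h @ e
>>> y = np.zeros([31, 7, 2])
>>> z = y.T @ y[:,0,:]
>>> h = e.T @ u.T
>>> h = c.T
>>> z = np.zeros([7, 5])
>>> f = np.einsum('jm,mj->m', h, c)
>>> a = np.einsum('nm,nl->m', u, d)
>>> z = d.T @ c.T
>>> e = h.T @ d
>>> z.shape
(5, 7)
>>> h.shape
(2, 7)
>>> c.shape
(7, 2)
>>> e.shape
(7, 5)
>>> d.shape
(2, 5)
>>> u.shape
(2, 7)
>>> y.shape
(31, 7, 2)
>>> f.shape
(7,)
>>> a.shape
(7,)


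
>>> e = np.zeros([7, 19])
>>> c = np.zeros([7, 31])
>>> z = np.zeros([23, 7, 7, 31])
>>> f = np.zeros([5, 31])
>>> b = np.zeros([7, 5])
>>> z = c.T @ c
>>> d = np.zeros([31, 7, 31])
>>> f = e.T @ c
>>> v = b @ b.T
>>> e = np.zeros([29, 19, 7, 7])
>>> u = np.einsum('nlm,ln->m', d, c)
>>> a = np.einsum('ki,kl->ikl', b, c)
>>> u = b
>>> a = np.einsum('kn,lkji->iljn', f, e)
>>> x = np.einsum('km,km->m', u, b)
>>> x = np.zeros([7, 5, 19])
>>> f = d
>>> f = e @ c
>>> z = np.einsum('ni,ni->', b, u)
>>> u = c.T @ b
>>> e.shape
(29, 19, 7, 7)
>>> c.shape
(7, 31)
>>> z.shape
()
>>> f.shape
(29, 19, 7, 31)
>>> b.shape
(7, 5)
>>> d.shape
(31, 7, 31)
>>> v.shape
(7, 7)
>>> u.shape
(31, 5)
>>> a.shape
(7, 29, 7, 31)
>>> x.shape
(7, 5, 19)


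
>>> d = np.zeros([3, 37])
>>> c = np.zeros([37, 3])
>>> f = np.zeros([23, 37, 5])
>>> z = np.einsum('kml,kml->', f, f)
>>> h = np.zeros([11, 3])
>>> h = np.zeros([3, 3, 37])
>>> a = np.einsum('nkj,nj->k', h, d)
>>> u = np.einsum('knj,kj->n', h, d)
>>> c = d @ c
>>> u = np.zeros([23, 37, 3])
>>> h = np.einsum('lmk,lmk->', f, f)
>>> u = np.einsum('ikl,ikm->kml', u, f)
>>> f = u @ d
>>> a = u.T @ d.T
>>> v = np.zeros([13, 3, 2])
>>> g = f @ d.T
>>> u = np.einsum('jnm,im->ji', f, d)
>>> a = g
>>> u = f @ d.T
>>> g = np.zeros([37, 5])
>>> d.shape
(3, 37)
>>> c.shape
(3, 3)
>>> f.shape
(37, 5, 37)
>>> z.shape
()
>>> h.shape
()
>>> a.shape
(37, 5, 3)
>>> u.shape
(37, 5, 3)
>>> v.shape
(13, 3, 2)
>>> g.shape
(37, 5)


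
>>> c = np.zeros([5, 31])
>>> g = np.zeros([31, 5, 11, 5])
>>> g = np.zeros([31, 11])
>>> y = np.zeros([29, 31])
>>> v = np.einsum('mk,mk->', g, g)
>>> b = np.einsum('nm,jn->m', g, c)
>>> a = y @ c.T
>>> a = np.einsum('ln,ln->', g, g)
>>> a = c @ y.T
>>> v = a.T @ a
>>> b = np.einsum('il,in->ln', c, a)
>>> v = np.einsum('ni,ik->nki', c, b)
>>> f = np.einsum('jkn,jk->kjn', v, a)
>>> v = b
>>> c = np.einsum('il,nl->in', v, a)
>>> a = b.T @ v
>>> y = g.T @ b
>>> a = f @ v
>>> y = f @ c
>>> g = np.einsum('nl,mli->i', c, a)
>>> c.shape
(31, 5)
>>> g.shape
(29,)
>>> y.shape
(29, 5, 5)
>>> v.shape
(31, 29)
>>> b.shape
(31, 29)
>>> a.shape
(29, 5, 29)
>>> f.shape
(29, 5, 31)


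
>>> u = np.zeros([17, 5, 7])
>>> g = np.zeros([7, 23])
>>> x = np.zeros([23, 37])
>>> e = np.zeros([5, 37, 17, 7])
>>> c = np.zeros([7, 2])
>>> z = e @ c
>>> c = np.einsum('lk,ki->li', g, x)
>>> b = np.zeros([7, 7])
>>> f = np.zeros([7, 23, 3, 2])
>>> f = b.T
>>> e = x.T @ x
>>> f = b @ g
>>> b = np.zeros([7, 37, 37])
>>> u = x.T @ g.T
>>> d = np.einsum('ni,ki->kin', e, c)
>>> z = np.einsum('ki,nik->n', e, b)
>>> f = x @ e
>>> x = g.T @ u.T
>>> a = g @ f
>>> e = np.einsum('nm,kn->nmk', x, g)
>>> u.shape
(37, 7)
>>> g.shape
(7, 23)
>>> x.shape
(23, 37)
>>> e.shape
(23, 37, 7)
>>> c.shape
(7, 37)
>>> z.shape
(7,)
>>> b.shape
(7, 37, 37)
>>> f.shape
(23, 37)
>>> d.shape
(7, 37, 37)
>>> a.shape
(7, 37)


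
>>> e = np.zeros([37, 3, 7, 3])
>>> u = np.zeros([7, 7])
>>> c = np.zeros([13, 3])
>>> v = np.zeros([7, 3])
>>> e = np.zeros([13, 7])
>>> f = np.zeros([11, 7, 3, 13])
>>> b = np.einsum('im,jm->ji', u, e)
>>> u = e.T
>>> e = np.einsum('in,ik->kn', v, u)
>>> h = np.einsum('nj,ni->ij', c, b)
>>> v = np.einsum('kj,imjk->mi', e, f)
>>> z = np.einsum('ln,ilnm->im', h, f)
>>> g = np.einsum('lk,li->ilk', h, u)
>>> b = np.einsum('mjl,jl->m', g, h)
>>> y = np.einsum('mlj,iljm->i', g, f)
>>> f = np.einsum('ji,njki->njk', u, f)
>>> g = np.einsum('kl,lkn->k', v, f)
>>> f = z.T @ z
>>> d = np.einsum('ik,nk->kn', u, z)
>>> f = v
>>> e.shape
(13, 3)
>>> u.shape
(7, 13)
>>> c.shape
(13, 3)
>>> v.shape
(7, 11)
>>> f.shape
(7, 11)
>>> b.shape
(13,)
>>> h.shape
(7, 3)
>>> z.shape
(11, 13)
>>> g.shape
(7,)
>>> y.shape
(11,)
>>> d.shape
(13, 11)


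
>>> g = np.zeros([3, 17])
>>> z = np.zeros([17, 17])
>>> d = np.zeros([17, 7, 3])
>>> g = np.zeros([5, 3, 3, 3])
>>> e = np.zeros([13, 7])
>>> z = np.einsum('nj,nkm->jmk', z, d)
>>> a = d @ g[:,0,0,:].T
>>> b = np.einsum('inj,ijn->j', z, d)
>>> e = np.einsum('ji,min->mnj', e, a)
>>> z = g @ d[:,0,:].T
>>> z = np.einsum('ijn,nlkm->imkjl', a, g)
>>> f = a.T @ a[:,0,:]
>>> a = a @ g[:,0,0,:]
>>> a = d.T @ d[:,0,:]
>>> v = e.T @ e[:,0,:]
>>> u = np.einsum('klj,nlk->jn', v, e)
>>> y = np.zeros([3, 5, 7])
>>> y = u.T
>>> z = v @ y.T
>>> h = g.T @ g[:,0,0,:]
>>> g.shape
(5, 3, 3, 3)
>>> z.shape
(13, 5, 17)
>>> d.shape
(17, 7, 3)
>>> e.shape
(17, 5, 13)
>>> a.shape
(3, 7, 3)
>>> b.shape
(7,)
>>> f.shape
(5, 7, 5)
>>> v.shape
(13, 5, 13)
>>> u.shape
(13, 17)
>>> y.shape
(17, 13)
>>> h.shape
(3, 3, 3, 3)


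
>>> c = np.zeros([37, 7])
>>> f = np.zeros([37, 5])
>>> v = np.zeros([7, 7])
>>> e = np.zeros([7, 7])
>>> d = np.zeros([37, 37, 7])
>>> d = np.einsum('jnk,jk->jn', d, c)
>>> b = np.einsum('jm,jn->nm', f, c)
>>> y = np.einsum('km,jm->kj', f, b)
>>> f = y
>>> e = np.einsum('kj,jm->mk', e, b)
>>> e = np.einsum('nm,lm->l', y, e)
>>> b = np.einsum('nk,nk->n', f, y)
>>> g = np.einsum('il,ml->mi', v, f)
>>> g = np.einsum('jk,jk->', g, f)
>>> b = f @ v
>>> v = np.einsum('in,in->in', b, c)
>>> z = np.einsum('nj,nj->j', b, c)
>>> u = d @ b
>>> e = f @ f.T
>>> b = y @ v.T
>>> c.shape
(37, 7)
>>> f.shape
(37, 7)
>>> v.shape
(37, 7)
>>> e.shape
(37, 37)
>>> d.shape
(37, 37)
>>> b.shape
(37, 37)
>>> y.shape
(37, 7)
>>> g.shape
()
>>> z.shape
(7,)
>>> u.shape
(37, 7)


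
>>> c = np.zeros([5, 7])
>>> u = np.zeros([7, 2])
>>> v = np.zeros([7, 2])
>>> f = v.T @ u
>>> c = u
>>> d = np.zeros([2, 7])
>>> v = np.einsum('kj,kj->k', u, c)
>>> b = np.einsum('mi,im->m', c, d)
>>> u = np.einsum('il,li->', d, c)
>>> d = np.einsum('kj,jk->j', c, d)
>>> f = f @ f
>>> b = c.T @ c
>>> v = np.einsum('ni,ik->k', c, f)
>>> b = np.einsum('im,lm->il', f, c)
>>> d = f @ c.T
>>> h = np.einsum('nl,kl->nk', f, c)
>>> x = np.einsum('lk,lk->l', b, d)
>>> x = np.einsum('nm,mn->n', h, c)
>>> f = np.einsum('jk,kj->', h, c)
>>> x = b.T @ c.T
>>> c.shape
(7, 2)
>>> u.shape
()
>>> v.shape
(2,)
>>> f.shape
()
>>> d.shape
(2, 7)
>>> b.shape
(2, 7)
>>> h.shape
(2, 7)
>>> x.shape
(7, 7)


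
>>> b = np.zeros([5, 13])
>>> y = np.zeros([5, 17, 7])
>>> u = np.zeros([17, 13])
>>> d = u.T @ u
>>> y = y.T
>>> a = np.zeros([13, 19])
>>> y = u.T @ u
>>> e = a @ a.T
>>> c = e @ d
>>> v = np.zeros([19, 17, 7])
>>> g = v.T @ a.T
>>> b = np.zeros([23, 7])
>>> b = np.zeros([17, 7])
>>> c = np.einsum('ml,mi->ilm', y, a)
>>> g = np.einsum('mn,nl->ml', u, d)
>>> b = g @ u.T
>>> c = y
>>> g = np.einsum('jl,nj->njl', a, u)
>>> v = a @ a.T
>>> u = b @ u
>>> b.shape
(17, 17)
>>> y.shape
(13, 13)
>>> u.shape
(17, 13)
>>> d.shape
(13, 13)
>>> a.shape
(13, 19)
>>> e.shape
(13, 13)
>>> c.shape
(13, 13)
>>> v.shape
(13, 13)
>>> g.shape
(17, 13, 19)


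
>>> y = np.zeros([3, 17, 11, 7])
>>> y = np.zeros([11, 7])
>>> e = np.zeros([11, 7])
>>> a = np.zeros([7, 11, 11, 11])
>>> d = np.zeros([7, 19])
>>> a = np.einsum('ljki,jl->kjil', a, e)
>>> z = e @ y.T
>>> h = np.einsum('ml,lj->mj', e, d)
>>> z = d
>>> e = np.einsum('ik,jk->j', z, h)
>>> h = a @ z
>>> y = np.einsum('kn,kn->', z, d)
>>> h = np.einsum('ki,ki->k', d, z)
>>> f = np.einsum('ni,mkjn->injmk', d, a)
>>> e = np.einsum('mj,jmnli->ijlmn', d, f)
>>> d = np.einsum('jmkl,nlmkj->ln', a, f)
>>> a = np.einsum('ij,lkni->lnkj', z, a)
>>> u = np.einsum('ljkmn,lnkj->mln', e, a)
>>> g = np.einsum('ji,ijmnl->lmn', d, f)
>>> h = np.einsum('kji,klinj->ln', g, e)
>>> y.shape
()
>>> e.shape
(11, 19, 11, 7, 11)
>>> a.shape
(11, 11, 11, 19)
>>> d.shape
(7, 19)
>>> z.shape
(7, 19)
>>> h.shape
(19, 7)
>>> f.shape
(19, 7, 11, 11, 11)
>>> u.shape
(7, 11, 11)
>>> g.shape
(11, 11, 11)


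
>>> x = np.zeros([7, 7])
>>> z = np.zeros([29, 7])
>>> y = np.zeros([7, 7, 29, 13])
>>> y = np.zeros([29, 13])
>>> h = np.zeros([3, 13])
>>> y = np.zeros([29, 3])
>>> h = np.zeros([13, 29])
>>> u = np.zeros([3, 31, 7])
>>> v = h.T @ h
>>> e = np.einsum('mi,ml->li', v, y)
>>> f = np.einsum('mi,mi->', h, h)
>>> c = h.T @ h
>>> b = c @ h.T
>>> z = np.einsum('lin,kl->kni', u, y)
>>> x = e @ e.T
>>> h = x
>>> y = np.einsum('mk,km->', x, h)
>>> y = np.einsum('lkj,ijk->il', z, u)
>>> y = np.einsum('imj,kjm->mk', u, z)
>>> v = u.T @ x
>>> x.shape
(3, 3)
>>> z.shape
(29, 7, 31)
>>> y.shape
(31, 29)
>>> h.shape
(3, 3)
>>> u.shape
(3, 31, 7)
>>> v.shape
(7, 31, 3)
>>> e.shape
(3, 29)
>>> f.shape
()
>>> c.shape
(29, 29)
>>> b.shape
(29, 13)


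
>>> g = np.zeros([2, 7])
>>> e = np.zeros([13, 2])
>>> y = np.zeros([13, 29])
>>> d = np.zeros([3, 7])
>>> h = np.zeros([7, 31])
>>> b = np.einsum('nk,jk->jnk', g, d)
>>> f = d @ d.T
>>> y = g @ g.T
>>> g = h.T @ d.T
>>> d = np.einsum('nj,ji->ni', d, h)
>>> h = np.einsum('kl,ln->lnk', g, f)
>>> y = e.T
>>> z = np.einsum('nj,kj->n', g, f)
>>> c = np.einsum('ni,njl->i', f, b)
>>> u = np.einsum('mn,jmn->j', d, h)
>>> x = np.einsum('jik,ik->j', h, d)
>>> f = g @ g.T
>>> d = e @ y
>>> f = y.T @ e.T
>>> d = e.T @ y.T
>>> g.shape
(31, 3)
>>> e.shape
(13, 2)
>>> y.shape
(2, 13)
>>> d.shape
(2, 2)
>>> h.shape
(3, 3, 31)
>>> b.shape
(3, 2, 7)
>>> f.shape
(13, 13)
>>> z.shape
(31,)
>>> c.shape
(3,)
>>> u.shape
(3,)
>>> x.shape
(3,)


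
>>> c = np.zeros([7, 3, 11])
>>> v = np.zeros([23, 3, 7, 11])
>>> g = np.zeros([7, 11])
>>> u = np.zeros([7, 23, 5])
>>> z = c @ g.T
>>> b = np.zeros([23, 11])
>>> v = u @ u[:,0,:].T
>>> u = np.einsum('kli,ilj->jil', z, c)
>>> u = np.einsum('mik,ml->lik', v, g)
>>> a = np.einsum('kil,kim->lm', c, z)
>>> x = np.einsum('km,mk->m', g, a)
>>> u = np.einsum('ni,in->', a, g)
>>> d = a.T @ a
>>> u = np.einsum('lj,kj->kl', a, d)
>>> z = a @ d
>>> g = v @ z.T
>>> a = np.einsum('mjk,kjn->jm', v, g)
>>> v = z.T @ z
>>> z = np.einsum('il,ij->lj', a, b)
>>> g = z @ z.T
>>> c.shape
(7, 3, 11)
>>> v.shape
(7, 7)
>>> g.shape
(7, 7)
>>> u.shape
(7, 11)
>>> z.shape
(7, 11)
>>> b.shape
(23, 11)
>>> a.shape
(23, 7)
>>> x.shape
(11,)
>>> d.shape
(7, 7)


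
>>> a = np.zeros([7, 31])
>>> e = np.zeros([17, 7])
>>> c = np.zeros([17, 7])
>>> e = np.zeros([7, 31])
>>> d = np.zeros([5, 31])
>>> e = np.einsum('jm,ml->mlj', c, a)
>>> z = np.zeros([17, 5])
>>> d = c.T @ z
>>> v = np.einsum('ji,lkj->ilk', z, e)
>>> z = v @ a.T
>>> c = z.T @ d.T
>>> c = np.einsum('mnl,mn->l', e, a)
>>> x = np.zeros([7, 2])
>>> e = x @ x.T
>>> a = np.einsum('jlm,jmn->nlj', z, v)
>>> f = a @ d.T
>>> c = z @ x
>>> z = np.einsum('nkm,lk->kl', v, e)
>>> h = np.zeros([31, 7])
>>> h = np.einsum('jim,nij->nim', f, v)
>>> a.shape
(31, 7, 5)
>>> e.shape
(7, 7)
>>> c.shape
(5, 7, 2)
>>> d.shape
(7, 5)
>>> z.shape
(7, 7)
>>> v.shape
(5, 7, 31)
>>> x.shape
(7, 2)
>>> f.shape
(31, 7, 7)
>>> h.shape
(5, 7, 7)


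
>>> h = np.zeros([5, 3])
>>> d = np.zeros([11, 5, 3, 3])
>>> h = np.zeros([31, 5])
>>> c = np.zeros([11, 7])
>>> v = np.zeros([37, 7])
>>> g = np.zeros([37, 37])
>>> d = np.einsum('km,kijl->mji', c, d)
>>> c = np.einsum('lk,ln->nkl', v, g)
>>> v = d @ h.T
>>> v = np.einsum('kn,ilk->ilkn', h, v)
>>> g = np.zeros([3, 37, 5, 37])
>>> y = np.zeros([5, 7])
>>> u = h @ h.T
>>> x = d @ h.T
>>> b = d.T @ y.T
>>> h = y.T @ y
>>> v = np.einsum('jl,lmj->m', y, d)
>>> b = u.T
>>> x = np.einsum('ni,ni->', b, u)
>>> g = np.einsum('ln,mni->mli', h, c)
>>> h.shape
(7, 7)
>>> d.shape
(7, 3, 5)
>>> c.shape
(37, 7, 37)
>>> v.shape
(3,)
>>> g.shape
(37, 7, 37)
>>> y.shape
(5, 7)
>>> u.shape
(31, 31)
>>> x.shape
()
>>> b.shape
(31, 31)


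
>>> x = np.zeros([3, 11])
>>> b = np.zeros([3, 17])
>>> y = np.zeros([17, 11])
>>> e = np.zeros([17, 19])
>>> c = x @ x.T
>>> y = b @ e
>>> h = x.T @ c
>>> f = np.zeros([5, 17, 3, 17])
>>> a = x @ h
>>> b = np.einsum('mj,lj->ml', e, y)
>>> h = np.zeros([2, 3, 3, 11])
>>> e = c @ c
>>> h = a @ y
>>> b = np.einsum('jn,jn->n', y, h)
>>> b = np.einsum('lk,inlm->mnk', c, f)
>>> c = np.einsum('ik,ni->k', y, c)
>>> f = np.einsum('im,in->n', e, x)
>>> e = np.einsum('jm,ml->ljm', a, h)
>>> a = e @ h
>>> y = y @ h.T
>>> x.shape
(3, 11)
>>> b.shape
(17, 17, 3)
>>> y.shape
(3, 3)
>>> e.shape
(19, 3, 3)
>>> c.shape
(19,)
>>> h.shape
(3, 19)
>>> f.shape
(11,)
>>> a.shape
(19, 3, 19)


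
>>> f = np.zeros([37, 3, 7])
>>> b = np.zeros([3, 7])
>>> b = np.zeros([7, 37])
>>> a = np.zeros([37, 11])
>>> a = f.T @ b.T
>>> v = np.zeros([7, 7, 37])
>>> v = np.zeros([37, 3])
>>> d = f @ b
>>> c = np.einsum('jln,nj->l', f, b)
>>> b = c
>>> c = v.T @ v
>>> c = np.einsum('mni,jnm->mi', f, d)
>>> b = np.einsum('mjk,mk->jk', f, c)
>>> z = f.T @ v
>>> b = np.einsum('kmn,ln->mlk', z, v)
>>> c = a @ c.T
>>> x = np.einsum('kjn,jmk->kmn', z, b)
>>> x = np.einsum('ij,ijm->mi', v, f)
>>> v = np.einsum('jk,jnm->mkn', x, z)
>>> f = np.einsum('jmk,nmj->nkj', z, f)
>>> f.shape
(37, 3, 7)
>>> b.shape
(3, 37, 7)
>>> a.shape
(7, 3, 7)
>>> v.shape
(3, 37, 3)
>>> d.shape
(37, 3, 37)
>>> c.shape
(7, 3, 37)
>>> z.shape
(7, 3, 3)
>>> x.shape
(7, 37)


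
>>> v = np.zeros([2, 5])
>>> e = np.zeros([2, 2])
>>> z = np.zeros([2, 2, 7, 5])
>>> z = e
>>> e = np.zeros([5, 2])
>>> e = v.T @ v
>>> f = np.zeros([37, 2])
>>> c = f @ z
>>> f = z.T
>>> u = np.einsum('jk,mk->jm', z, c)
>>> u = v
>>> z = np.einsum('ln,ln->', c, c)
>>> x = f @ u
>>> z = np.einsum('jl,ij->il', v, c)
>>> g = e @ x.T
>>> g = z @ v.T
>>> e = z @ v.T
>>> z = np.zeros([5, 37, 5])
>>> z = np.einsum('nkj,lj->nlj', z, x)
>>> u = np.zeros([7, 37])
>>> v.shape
(2, 5)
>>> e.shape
(37, 2)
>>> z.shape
(5, 2, 5)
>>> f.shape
(2, 2)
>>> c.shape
(37, 2)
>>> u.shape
(7, 37)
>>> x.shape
(2, 5)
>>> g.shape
(37, 2)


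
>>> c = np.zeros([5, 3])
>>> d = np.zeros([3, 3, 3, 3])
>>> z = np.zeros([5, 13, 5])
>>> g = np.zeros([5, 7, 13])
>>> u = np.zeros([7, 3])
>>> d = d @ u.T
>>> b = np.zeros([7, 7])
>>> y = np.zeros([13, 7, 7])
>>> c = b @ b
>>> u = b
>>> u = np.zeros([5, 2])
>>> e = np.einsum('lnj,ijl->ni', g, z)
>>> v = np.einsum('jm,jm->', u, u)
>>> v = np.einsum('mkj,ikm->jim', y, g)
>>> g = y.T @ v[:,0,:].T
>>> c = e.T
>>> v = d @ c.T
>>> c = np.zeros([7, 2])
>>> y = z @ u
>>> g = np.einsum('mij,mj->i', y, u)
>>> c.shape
(7, 2)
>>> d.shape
(3, 3, 3, 7)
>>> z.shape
(5, 13, 5)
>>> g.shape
(13,)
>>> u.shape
(5, 2)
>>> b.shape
(7, 7)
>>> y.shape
(5, 13, 2)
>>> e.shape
(7, 5)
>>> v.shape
(3, 3, 3, 5)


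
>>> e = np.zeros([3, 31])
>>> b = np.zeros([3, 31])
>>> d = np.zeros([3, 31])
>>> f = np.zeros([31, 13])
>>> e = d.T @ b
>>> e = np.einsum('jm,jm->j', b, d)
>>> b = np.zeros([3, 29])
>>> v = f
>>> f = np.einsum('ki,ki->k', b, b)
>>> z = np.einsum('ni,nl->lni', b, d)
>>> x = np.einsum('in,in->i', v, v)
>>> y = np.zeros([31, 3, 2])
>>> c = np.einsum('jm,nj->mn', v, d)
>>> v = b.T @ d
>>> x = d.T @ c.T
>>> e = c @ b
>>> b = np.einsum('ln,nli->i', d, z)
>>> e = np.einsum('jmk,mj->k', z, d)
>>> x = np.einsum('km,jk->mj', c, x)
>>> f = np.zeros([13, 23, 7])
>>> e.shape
(29,)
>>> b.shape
(29,)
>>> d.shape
(3, 31)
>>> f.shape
(13, 23, 7)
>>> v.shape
(29, 31)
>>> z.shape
(31, 3, 29)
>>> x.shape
(3, 31)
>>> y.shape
(31, 3, 2)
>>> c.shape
(13, 3)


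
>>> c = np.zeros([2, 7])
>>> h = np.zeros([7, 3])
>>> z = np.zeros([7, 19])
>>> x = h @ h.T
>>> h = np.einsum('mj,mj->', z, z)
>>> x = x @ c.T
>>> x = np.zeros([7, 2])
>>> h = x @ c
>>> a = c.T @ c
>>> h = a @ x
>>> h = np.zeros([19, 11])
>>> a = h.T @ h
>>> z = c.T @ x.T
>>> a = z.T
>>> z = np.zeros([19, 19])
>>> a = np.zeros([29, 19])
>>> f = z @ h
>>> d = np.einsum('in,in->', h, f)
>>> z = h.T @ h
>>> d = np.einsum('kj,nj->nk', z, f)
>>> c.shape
(2, 7)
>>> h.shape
(19, 11)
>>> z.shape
(11, 11)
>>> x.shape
(7, 2)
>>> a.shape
(29, 19)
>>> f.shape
(19, 11)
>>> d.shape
(19, 11)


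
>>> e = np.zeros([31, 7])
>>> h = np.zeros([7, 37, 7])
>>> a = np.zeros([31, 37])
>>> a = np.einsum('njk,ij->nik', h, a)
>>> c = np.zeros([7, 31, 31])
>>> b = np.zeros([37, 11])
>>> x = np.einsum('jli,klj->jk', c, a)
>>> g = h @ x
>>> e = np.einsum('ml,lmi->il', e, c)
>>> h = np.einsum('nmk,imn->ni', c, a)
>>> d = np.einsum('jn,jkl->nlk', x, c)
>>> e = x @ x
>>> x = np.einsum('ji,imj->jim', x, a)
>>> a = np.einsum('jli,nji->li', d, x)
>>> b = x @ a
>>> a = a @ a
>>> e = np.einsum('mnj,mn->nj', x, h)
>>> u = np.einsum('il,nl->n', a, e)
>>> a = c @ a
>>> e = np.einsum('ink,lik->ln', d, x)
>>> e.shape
(7, 31)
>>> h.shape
(7, 7)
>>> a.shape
(7, 31, 31)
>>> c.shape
(7, 31, 31)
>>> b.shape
(7, 7, 31)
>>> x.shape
(7, 7, 31)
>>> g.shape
(7, 37, 7)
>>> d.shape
(7, 31, 31)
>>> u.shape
(7,)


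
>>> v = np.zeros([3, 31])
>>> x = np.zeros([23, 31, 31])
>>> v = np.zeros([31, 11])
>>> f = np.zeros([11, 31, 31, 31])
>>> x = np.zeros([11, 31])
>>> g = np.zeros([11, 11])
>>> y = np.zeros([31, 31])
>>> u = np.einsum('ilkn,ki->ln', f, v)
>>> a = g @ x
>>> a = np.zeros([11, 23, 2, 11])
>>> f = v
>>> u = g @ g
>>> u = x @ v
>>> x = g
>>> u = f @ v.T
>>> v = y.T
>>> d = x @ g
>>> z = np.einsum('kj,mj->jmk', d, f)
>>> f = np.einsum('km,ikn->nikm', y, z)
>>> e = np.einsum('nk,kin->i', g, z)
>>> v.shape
(31, 31)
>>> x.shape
(11, 11)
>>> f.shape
(11, 11, 31, 31)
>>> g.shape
(11, 11)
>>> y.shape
(31, 31)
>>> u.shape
(31, 31)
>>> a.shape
(11, 23, 2, 11)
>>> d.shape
(11, 11)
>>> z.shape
(11, 31, 11)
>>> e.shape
(31,)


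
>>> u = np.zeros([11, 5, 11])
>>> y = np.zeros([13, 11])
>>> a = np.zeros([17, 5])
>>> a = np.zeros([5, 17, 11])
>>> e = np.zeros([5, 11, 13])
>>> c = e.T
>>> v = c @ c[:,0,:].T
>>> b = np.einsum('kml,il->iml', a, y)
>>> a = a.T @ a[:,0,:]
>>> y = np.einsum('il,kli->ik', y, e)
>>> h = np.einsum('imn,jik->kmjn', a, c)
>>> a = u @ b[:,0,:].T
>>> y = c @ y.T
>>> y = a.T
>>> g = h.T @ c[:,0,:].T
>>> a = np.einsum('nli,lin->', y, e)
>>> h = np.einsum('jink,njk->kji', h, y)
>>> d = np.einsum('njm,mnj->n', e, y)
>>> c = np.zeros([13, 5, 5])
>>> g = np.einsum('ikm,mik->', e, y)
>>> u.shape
(11, 5, 11)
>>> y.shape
(13, 5, 11)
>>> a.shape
()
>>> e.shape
(5, 11, 13)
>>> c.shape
(13, 5, 5)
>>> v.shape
(13, 11, 13)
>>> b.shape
(13, 17, 11)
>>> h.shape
(11, 5, 17)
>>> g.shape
()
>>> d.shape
(5,)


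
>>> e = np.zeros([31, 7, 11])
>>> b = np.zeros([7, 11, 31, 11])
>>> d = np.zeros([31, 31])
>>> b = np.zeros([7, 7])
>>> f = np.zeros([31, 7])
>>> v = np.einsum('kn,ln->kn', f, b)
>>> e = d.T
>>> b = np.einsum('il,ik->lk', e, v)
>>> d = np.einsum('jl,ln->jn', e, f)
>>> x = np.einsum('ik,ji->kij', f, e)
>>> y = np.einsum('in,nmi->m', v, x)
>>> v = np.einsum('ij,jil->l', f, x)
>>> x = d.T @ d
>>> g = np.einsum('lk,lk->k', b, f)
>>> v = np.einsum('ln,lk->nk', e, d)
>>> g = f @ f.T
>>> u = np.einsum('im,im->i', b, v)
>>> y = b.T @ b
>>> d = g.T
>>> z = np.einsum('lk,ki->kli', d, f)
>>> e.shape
(31, 31)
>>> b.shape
(31, 7)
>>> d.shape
(31, 31)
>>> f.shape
(31, 7)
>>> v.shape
(31, 7)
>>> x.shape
(7, 7)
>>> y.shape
(7, 7)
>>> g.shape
(31, 31)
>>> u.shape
(31,)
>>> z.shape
(31, 31, 7)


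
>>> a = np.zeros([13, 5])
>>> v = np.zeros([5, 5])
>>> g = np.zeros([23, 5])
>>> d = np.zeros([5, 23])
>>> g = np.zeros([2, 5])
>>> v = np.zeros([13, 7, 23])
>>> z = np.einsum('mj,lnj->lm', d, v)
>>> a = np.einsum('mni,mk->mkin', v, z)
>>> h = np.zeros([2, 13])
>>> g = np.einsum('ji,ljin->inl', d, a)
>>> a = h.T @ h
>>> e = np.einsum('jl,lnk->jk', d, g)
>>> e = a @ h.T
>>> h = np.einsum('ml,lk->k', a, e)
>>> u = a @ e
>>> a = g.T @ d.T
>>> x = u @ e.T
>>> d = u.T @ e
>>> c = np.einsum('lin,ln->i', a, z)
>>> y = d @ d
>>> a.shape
(13, 7, 5)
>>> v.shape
(13, 7, 23)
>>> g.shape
(23, 7, 13)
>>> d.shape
(2, 2)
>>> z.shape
(13, 5)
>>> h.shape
(2,)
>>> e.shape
(13, 2)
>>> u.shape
(13, 2)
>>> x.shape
(13, 13)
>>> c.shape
(7,)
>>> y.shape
(2, 2)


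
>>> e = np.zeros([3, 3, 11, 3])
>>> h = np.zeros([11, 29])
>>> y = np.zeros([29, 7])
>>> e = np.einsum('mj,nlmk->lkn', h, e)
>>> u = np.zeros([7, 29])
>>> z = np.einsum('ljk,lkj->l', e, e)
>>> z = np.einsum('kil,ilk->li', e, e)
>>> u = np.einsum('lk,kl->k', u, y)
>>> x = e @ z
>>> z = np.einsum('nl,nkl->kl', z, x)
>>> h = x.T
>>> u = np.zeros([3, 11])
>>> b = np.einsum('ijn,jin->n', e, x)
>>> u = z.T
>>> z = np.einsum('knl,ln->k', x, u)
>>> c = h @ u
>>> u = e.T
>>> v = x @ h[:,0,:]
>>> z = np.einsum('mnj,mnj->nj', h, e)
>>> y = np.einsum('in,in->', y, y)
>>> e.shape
(3, 3, 3)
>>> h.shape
(3, 3, 3)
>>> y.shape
()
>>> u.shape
(3, 3, 3)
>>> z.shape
(3, 3)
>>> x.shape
(3, 3, 3)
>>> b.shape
(3,)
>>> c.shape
(3, 3, 3)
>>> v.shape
(3, 3, 3)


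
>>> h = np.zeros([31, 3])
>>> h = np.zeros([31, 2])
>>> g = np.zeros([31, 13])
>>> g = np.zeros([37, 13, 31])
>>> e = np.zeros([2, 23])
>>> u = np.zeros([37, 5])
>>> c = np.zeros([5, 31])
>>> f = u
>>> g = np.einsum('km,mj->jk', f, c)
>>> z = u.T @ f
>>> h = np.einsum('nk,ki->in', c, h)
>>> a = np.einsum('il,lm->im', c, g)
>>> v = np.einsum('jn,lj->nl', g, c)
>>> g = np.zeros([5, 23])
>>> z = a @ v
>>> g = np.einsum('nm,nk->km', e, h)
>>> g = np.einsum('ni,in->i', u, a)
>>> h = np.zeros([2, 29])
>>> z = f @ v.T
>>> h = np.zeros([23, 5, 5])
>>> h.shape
(23, 5, 5)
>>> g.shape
(5,)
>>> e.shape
(2, 23)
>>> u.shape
(37, 5)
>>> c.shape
(5, 31)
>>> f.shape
(37, 5)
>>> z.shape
(37, 37)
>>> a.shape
(5, 37)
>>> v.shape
(37, 5)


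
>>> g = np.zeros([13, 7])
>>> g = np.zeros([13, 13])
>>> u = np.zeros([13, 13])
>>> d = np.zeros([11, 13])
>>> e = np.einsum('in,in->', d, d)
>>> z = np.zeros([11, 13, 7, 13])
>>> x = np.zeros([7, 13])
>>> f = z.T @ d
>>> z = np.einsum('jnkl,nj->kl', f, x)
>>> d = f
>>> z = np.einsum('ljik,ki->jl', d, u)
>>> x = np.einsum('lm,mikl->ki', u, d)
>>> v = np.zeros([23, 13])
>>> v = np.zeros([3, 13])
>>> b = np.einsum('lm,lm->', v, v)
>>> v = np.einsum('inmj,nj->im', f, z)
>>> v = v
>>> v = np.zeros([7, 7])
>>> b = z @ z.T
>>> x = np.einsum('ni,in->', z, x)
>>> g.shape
(13, 13)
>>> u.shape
(13, 13)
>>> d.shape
(13, 7, 13, 13)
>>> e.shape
()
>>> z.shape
(7, 13)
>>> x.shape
()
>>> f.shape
(13, 7, 13, 13)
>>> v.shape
(7, 7)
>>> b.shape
(7, 7)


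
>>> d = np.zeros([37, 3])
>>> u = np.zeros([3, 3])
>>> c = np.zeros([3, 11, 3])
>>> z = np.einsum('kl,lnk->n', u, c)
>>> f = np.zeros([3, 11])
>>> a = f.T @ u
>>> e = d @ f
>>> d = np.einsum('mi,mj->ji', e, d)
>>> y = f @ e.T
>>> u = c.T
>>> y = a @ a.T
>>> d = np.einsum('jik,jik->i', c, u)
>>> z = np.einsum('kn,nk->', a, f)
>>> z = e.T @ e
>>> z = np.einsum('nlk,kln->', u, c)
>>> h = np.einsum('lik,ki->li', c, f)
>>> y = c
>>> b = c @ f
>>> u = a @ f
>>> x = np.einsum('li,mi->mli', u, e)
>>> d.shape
(11,)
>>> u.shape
(11, 11)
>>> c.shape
(3, 11, 3)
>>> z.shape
()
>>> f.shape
(3, 11)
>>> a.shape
(11, 3)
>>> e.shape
(37, 11)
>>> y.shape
(3, 11, 3)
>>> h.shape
(3, 11)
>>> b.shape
(3, 11, 11)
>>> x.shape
(37, 11, 11)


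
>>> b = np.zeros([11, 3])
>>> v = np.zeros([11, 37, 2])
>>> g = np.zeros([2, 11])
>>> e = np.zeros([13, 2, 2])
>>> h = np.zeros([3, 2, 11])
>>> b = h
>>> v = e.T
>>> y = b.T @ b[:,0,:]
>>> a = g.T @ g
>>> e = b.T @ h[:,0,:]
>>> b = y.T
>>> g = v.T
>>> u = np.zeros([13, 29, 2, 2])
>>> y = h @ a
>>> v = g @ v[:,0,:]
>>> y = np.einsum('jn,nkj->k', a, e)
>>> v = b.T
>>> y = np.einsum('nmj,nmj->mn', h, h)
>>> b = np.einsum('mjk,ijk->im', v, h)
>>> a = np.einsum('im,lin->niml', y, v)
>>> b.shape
(3, 11)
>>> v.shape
(11, 2, 11)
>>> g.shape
(13, 2, 2)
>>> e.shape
(11, 2, 11)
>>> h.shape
(3, 2, 11)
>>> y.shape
(2, 3)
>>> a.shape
(11, 2, 3, 11)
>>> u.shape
(13, 29, 2, 2)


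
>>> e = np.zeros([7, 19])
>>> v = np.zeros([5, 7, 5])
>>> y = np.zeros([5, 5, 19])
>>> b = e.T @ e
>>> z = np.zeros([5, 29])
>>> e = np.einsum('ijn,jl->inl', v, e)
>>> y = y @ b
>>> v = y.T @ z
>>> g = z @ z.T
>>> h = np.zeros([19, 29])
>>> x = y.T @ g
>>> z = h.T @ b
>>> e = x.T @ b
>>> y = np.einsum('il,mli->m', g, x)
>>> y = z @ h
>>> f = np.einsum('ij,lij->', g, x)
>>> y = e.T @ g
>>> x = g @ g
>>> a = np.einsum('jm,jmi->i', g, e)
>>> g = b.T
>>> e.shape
(5, 5, 19)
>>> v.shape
(19, 5, 29)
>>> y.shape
(19, 5, 5)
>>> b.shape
(19, 19)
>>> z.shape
(29, 19)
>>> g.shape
(19, 19)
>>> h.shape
(19, 29)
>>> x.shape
(5, 5)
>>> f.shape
()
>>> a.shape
(19,)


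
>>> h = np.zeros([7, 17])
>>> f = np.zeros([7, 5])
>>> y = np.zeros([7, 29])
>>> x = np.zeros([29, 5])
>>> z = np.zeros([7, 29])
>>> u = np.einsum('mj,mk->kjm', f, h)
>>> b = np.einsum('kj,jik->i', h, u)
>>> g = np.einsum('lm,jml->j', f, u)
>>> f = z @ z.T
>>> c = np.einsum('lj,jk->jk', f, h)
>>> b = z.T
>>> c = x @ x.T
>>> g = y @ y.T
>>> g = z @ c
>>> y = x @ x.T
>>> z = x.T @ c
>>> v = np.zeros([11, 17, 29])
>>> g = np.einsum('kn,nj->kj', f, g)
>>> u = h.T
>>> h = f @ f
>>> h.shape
(7, 7)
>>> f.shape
(7, 7)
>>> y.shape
(29, 29)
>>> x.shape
(29, 5)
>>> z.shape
(5, 29)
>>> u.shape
(17, 7)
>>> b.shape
(29, 7)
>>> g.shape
(7, 29)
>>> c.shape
(29, 29)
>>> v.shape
(11, 17, 29)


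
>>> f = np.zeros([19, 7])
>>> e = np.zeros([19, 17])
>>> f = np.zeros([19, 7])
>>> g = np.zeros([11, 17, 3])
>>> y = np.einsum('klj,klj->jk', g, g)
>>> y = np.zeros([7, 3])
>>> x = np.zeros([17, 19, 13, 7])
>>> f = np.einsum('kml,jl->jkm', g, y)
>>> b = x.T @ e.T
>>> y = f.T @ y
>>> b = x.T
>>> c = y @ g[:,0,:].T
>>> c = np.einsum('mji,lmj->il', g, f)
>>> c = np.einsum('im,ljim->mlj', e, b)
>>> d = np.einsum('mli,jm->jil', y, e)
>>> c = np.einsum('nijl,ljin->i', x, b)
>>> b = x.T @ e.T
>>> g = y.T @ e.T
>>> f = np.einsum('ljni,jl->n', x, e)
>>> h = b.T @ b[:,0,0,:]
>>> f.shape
(13,)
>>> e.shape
(19, 17)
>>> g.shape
(3, 11, 19)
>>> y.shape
(17, 11, 3)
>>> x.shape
(17, 19, 13, 7)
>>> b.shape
(7, 13, 19, 19)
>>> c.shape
(19,)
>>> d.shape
(19, 3, 11)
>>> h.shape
(19, 19, 13, 19)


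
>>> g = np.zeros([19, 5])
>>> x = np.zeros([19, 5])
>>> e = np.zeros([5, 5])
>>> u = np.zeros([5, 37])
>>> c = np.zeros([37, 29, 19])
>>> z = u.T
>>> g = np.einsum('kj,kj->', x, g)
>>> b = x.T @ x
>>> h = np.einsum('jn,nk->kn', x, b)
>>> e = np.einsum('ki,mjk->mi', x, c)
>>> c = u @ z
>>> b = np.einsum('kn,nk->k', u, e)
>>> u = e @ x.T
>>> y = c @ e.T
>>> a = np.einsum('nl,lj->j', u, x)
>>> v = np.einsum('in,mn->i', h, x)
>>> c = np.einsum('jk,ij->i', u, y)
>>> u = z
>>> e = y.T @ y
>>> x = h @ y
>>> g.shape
()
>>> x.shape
(5, 37)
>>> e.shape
(37, 37)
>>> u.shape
(37, 5)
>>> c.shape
(5,)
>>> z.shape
(37, 5)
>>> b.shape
(5,)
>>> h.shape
(5, 5)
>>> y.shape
(5, 37)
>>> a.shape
(5,)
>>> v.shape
(5,)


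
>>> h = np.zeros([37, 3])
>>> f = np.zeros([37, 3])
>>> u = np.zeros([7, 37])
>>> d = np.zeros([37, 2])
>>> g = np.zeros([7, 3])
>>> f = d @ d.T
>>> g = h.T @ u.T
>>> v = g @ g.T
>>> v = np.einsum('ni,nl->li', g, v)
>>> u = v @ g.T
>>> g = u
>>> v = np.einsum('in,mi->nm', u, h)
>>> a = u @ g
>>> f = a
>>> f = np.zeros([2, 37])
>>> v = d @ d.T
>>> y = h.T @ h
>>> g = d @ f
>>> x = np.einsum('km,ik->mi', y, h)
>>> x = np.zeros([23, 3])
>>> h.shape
(37, 3)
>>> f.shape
(2, 37)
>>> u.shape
(3, 3)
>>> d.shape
(37, 2)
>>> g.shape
(37, 37)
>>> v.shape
(37, 37)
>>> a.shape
(3, 3)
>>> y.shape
(3, 3)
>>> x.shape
(23, 3)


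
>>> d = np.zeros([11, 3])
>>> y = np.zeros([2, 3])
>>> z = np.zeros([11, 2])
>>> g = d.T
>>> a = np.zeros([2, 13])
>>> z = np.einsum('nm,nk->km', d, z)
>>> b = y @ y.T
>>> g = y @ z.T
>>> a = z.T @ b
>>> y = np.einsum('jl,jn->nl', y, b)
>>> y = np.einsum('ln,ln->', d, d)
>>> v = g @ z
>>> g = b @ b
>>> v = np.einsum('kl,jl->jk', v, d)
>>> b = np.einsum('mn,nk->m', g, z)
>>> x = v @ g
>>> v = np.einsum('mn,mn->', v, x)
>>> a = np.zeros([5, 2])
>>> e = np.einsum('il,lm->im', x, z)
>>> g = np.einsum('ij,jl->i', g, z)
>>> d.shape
(11, 3)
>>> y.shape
()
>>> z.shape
(2, 3)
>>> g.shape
(2,)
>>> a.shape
(5, 2)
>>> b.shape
(2,)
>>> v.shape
()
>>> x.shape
(11, 2)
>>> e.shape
(11, 3)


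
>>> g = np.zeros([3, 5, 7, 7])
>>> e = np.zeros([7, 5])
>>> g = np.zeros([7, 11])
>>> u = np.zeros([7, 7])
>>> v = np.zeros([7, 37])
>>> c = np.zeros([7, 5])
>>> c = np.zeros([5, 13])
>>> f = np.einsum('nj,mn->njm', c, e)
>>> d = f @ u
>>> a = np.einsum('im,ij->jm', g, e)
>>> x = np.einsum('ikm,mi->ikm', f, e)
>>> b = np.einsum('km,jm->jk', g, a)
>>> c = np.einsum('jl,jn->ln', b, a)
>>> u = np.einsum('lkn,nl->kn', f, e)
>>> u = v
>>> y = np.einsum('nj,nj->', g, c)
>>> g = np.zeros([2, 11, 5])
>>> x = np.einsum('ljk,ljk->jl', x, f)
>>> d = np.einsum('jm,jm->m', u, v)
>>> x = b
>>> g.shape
(2, 11, 5)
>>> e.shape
(7, 5)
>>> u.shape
(7, 37)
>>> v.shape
(7, 37)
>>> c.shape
(7, 11)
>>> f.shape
(5, 13, 7)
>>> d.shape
(37,)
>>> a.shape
(5, 11)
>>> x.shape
(5, 7)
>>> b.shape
(5, 7)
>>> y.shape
()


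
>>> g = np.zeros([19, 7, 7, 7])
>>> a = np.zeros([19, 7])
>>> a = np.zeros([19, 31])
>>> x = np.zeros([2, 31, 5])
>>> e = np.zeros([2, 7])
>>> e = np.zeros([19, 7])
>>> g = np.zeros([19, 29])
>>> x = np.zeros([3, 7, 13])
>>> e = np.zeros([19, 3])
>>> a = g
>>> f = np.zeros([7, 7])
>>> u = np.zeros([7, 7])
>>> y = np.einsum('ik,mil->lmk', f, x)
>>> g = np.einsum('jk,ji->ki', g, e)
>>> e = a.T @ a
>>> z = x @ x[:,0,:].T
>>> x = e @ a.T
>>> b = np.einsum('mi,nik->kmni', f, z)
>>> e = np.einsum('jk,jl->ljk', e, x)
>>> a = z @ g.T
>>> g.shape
(29, 3)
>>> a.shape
(3, 7, 29)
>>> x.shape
(29, 19)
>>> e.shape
(19, 29, 29)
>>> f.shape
(7, 7)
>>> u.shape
(7, 7)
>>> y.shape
(13, 3, 7)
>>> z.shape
(3, 7, 3)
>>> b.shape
(3, 7, 3, 7)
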